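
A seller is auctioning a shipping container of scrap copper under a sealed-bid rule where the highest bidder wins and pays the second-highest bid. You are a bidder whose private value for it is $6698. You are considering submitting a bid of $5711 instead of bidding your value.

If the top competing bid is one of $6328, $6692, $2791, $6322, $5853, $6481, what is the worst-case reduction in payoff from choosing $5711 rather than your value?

$6328: truthful gives $370, deviation gives $0 → loss $370.
$6692: truthful gives $6, deviation gives $0 → loss $6.
$2791: same outcome either way → loss $0.
$6322: truthful gives $376, deviation gives $0 → loss $376.
$5853: truthful gives $845, deviation gives $0 → loss $845.
$6481: truthful gives $217, deviation gives $0 → loss $217.
Maximum loss: $845.

$845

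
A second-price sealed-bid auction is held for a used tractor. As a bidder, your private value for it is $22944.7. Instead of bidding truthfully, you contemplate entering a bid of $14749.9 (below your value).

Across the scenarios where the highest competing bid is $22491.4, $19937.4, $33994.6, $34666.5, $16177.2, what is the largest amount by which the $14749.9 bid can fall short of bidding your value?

$6767.5

$22491.4: truthful gives $453.3, deviation gives $0 → loss $453.3.
$19937.4: truthful gives $3007.3, deviation gives $0 → loss $3007.3.
$33994.6: same outcome either way → loss $0.
$34666.5: same outcome either way → loss $0.
$16177.2: truthful gives $6767.5, deviation gives $0 → loss $6767.5.
Maximum loss: $6767.5.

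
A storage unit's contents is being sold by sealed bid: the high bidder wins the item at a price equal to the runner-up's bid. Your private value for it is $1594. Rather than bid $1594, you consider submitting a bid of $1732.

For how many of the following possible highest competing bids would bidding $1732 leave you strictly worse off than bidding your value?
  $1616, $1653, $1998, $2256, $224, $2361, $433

The deviation hurts exactly when the highest competing bid lies strictly between $1594 and $1732 — overbidding then wins at a price above your value.
$1616: inside the interval → strictly worse (loss $22).
$1653: inside the interval → strictly worse (loss $59).
$1998: above both → same outcome either way.
$2256: above both → same outcome either way.
$224: below both → same outcome either way.
$2361: above both → same outcome either way.
$433: below both → same outcome either way.
Count: 2.

2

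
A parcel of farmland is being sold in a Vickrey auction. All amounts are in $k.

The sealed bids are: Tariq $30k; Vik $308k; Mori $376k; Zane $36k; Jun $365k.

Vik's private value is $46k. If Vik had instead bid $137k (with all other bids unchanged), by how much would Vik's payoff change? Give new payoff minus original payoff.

The highest bid among the other bidders is $376k; Vik's bid doesn't change that.
Original bid $308k: Vik is not highest (top rival bid is $376k); payoff $0k.
Alternative bid $137k: Vik is not highest (top rival bid is $376k); payoff $0k.
Change in payoff = $0k − ($0k) = $0k.

$0k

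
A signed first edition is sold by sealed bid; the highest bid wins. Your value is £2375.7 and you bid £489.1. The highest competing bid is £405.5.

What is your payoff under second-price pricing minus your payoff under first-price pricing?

£83.6

You have the highest bid, so you win under either rule.
Second-price: pay £405.5 → payoff £1970.2.
First-price: pay your own bid £489.1 → payoff £1886.6.
Difference = £1970.2 − (£1886.6) = £83.6.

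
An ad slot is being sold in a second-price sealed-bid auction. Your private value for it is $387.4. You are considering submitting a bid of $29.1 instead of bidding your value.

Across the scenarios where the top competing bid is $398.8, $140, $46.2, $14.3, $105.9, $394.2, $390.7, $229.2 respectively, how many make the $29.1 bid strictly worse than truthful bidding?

The deviation hurts exactly when the highest competing bid lies strictly between $29.1 and $387.4 — underbidding then forfeits a profitable win.
$398.8: above both → same outcome either way.
$140: inside the interval → strictly worse (loss $247.4).
$46.2: inside the interval → strictly worse (loss $341.2).
$14.3: below both → same outcome either way.
$105.9: inside the interval → strictly worse (loss $281.5).
$394.2: above both → same outcome either way.
$390.7: above both → same outcome either way.
$229.2: inside the interval → strictly worse (loss $158.2).
Count: 4.

4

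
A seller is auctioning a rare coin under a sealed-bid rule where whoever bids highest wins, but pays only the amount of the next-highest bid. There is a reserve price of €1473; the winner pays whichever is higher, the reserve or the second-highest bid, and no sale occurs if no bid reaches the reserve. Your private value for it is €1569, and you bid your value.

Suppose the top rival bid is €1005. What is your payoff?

Your bid €1569 is the highest and exceeds the reserve.
Price = max(second-highest bid, reserve) = max(€1005, €1473) = €1473.
Payoff = €1569 − €1473 = €96.

€96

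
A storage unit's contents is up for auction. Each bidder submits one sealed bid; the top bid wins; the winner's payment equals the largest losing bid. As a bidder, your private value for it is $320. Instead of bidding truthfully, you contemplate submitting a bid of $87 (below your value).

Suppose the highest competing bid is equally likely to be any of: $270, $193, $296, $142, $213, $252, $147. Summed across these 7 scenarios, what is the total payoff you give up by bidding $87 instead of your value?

$727

The deviation costs you only when the competing bid falls strictly between $87 and $320; elsewhere both bids give the same outcome.
$270: truthful payoff $50, deviation payoff $0 → loss $50.
$193: truthful payoff $127, deviation payoff $0 → loss $127.
$296: truthful payoff $24, deviation payoff $0 → loss $24.
$142: truthful payoff $178, deviation payoff $0 → loss $178.
$213: truthful payoff $107, deviation payoff $0 → loss $107.
$252: truthful payoff $68, deviation payoff $0 → loss $68.
$147: truthful payoff $173, deviation payoff $0 → loss $173.
Total loss = $50 + $127 + $24 + $178 + $107 + $68 + $173 = $727.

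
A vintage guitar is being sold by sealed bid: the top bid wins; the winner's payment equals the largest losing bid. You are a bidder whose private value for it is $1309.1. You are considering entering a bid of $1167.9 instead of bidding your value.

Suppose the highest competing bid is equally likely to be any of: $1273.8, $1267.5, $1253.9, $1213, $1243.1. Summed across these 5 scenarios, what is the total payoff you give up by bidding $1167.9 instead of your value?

The deviation costs you only when the competing bid falls strictly between $1167.9 and $1309.1; elsewhere both bids give the same outcome.
$1273.8: truthful payoff $35.3, deviation payoff $0 → loss $35.3.
$1267.5: truthful payoff $41.6, deviation payoff $0 → loss $41.6.
$1253.9: truthful payoff $55.2, deviation payoff $0 → loss $55.2.
$1213: truthful payoff $96.1, deviation payoff $0 → loss $96.1.
$1243.1: truthful payoff $66, deviation payoff $0 → loss $66.
Total loss = $35.3 + $41.6 + $55.2 + $96.1 + $66 = $294.2.
Truthful bidding weakly dominates here: raising your bid can only win items priced above your value, and lowering it can only forfeit items priced below.

$294.2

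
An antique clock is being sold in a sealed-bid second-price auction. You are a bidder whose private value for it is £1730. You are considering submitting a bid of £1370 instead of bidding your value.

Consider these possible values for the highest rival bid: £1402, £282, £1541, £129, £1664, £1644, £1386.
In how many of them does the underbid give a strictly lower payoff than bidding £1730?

The deviation hurts exactly when the highest competing bid lies strictly between £1370 and £1730 — underbidding then forfeits a profitable win.
£1402: inside the interval → strictly worse (loss £328).
£282: below both → same outcome either way.
£1541: inside the interval → strictly worse (loss £189).
£129: below both → same outcome either way.
£1664: inside the interval → strictly worse (loss £66).
£1644: inside the interval → strictly worse (loss £86).
£1386: inside the interval → strictly worse (loss £344).
Count: 5.

5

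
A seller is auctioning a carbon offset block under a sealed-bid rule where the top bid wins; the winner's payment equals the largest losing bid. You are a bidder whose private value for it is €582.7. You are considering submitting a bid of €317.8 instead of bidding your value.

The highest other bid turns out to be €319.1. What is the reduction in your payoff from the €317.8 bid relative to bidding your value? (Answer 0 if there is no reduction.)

€263.6

Bidding your value €582.7: you win (since €582.7 > €319.1) and pay €319.1. Payoff €263.6.
Bidding €317.8: you lose. Payoff €0.
The competing bid €319.1 lies between your shaded bid and your value, so underbidding forfeits an item you could have won at a profitable price.
Loss from deviating = €263.6 − (€0) = €263.6.
In a second-price auction your bid sets only whether you win, not what you pay, so bidding your true value is weakly dominant.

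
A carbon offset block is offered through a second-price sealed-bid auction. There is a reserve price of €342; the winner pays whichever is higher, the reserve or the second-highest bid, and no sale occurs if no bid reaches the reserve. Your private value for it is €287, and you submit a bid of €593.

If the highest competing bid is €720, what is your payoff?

€0

Your bid €593 is below the highest competing bid €720, so you lose. Payoff €0.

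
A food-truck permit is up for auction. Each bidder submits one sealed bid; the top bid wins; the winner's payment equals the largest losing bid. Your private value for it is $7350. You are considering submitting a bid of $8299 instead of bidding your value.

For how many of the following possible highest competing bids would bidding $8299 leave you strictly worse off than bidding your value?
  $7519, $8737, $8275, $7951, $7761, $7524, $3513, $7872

The deviation hurts exactly when the highest competing bid lies strictly between $7350 and $8299 — overbidding then wins at a price above your value.
$7519: inside the interval → strictly worse (loss $169).
$8737: above both → same outcome either way.
$8275: inside the interval → strictly worse (loss $925).
$7951: inside the interval → strictly worse (loss $601).
$7761: inside the interval → strictly worse (loss $411).
$7524: inside the interval → strictly worse (loss $174).
$3513: below both → same outcome either way.
$7872: inside the interval → strictly worse (loss $522).
Count: 6.

6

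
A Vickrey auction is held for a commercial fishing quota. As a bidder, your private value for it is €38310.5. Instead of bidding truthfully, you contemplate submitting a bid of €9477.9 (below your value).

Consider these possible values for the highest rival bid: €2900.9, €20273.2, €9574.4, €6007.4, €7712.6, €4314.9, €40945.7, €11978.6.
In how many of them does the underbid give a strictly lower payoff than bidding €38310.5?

The deviation hurts exactly when the highest competing bid lies strictly between €9477.9 and €38310.5 — underbidding then forfeits a profitable win.
€2900.9: below both → same outcome either way.
€20273.2: inside the interval → strictly worse (loss €18037.3).
€9574.4: inside the interval → strictly worse (loss €28736.1).
€6007.4: below both → same outcome either way.
€7712.6: below both → same outcome either way.
€4314.9: below both → same outcome either way.
€40945.7: above both → same outcome either way.
€11978.6: inside the interval → strictly worse (loss €26331.9).
Count: 3.

3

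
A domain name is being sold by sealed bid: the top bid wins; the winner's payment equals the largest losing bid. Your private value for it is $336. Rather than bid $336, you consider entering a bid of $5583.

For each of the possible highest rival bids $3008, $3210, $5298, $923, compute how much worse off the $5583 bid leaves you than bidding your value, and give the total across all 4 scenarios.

The deviation costs you only when the competing bid falls strictly between $336 and $5583; elsewhere both bids give the same outcome.
$3008: truthful payoff $0, deviation payoff −$2672 → loss $2672.
$3210: truthful payoff $0, deviation payoff −$2874 → loss $2874.
$5298: truthful payoff $0, deviation payoff −$4962 → loss $4962.
$923: truthful payoff $0, deviation payoff −$587 → loss $587.
Total loss = $2672 + $2874 + $4962 + $587 = $11095.

$11095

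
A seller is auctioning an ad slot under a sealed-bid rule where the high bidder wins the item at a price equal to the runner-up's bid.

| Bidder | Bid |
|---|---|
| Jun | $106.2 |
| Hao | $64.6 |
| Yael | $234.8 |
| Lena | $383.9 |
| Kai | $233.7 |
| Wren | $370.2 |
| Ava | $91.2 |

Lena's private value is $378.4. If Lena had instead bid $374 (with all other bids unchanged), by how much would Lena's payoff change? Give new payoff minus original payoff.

$0

The highest bid among the other bidders is $370.2; Lena's bid doesn't change that.
Original bid $383.9: Lena is highest, pays the top rival bid $370.2; payoff $378.4 − $370.2 = $8.2.
Alternative bid $374: Lena is highest, pays the top rival bid $370.2; payoff $378.4 − $370.2 = $8.2.
Change in payoff = $8.2 − ($8.2) = $0.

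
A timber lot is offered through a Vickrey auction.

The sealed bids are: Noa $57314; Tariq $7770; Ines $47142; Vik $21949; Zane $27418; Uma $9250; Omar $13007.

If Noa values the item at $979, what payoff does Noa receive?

−$46163

Highest bid: Noa at $57314, so Noa wins.
Second-highest bid: Ines at $47142 — that is the price the winner pays.
Noa's payoff = value − price = $979 − $47142 = −$46163.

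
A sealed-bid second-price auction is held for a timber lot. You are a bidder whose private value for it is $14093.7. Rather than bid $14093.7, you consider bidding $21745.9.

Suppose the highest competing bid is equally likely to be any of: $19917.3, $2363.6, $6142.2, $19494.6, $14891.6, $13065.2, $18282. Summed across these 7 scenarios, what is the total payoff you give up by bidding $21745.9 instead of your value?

The deviation costs you only when the competing bid falls strictly between $14093.7 and $21745.9; elsewhere both bids give the same outcome.
$19917.3: truthful payoff $0, deviation payoff −$5823.6 → loss $5823.6.
$2363.6: outcomes coincide → loss $0.
$6142.2: outcomes coincide → loss $0.
$19494.6: truthful payoff $0, deviation payoff −$5400.9 → loss $5400.9.
$14891.6: truthful payoff $0, deviation payoff −$797.9 → loss $797.9.
$13065.2: outcomes coincide → loss $0.
$18282: truthful payoff $0, deviation payoff −$4188.3 → loss $4188.3.
Total loss = $5823.6 + $5400.9 + $797.9 + $4188.3 = $16210.7.

$16210.7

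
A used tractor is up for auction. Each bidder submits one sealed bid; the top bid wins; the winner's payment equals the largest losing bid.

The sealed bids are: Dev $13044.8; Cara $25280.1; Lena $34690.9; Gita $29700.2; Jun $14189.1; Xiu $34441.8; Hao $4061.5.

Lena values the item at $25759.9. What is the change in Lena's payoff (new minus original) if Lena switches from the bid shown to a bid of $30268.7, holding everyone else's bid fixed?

The highest bid among the other bidders is $34441.8; Lena's bid doesn't change that.
Original bid $34690.9: Lena is highest, pays the top rival bid $34441.8; payoff $25759.9 − $34441.8 = −$8681.9.
Alternative bid $30268.7: Lena is not highest (top rival bid is $34441.8); payoff $0.
Change in payoff = $0 − (−$8681.9) = $8681.9.

$8681.9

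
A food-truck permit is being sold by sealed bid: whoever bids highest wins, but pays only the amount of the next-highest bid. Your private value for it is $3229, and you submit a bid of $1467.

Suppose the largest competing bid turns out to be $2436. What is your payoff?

$0

Your bid $1467 is below the highest competing bid $2436, so you lose.
A losing bidder pays nothing and receives nothing: payoff = $0.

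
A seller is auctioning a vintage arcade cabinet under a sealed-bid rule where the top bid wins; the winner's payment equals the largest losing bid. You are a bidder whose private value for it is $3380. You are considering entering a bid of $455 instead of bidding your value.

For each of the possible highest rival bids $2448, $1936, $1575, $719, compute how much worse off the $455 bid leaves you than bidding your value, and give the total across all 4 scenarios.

$6842

The deviation costs you only when the competing bid falls strictly between $455 and $3380; elsewhere both bids give the same outcome.
$2448: truthful payoff $932, deviation payoff $0 → loss $932.
$1936: truthful payoff $1444, deviation payoff $0 → loss $1444.
$1575: truthful payoff $1805, deviation payoff $0 → loss $1805.
$719: truthful payoff $2661, deviation payoff $0 → loss $2661.
Total loss = $932 + $1444 + $1805 + $2661 = $6842.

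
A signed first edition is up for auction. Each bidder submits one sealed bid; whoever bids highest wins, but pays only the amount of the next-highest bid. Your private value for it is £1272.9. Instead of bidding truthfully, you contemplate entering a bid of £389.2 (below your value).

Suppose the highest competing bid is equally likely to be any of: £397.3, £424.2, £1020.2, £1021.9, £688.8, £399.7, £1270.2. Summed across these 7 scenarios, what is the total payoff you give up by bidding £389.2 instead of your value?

£3688

The deviation costs you only when the competing bid falls strictly between £389.2 and £1272.9; elsewhere both bids give the same outcome.
£397.3: truthful payoff £875.6, deviation payoff £0 → loss £875.6.
£424.2: truthful payoff £848.7, deviation payoff £0 → loss £848.7.
£1020.2: truthful payoff £252.7, deviation payoff £0 → loss £252.7.
£1021.9: truthful payoff £251, deviation payoff £0 → loss £251.
£688.8: truthful payoff £584.1, deviation payoff £0 → loss £584.1.
£399.7: truthful payoff £873.2, deviation payoff £0 → loss £873.2.
£1270.2: truthful payoff £2.7, deviation payoff £0 → loss £2.7.
Total loss = £875.6 + £848.7 + £252.7 + £251 + £584.1 + £873.2 + £2.7 = £3688.
Truthful bidding weakly dominates here: raising your bid can only win items priced above your value, and lowering it can only forfeit items priced below.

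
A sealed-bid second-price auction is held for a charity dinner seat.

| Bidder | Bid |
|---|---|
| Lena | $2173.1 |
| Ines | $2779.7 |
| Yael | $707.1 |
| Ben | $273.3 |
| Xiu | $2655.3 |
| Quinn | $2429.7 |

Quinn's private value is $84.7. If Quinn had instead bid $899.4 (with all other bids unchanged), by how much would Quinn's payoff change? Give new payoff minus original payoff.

The highest bid among the other bidders is $2779.7; Quinn's bid doesn't change that.
Original bid $2429.7: Quinn is not highest (top rival bid is $2779.7); payoff $0.
Alternative bid $899.4: Quinn is not highest (top rival bid is $2779.7); payoff $0.
Change in payoff = $0 − ($0) = $0.

$0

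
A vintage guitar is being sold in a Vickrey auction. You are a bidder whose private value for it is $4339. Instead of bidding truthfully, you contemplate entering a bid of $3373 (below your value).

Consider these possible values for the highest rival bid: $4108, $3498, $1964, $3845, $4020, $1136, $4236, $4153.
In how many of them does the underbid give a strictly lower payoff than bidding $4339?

The deviation hurts exactly when the highest competing bid lies strictly between $3373 and $4339 — underbidding then forfeits a profitable win.
$4108: inside the interval → strictly worse (loss $231).
$3498: inside the interval → strictly worse (loss $841).
$1964: below both → same outcome either way.
$3845: inside the interval → strictly worse (loss $494).
$4020: inside the interval → strictly worse (loss $319).
$1136: below both → same outcome either way.
$4236: inside the interval → strictly worse (loss $103).
$4153: inside the interval → strictly worse (loss $186).
Count: 6.

6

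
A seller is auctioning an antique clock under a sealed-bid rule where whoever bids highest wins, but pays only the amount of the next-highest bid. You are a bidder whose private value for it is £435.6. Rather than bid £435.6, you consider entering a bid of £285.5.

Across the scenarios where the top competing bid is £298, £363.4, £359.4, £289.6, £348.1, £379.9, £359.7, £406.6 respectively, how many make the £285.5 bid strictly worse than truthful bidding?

The deviation hurts exactly when the highest competing bid lies strictly between £285.5 and £435.6 — underbidding then forfeits a profitable win.
£298: inside the interval → strictly worse (loss £137.6).
£363.4: inside the interval → strictly worse (loss £72.2).
£359.4: inside the interval → strictly worse (loss £76.2).
£289.6: inside the interval → strictly worse (loss £146).
£348.1: inside the interval → strictly worse (loss £87.5).
£379.9: inside the interval → strictly worse (loss £55.7).
£359.7: inside the interval → strictly worse (loss £75.9).
£406.6: inside the interval → strictly worse (loss £29).
Count: 8.

8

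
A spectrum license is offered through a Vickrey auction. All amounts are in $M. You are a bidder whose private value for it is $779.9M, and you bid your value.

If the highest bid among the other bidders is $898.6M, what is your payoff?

$0M

Your bid $779.9M is below the highest competing bid $898.6M, so you lose.
A losing bidder pays nothing and receives nothing: payoff = $0M.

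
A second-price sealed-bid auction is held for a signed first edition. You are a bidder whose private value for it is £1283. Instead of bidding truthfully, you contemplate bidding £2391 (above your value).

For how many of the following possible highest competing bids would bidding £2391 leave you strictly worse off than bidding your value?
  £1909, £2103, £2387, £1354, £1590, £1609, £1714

7

The deviation hurts exactly when the highest competing bid lies strictly between £1283 and £2391 — overbidding then wins at a price above your value.
£1909: inside the interval → strictly worse (loss £626).
£2103: inside the interval → strictly worse (loss £820).
£2387: inside the interval → strictly worse (loss £1104).
£1354: inside the interval → strictly worse (loss £71).
£1590: inside the interval → strictly worse (loss £307).
£1609: inside the interval → strictly worse (loss £326).
£1714: inside the interval → strictly worse (loss £431).
Count: 7.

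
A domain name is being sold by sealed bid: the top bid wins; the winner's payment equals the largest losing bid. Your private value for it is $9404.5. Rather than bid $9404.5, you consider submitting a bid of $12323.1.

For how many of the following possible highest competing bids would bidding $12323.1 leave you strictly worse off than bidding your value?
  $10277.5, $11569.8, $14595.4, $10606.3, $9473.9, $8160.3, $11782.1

The deviation hurts exactly when the highest competing bid lies strictly between $9404.5 and $12323.1 — overbidding then wins at a price above your value.
$10277.5: inside the interval → strictly worse (loss $873).
$11569.8: inside the interval → strictly worse (loss $2165.3).
$14595.4: above both → same outcome either way.
$10606.3: inside the interval → strictly worse (loss $1201.8).
$9473.9: inside the interval → strictly worse (loss $69.4).
$8160.3: below both → same outcome either way.
$11782.1: inside the interval → strictly worse (loss $2377.6).
Count: 5.

5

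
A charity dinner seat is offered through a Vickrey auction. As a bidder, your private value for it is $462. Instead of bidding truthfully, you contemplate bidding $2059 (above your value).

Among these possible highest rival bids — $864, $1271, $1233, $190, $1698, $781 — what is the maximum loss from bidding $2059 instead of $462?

$1236

$864: truthful gives $0, deviation gives −$402 → loss $402.
$1271: truthful gives $0, deviation gives −$809 → loss $809.
$1233: truthful gives $0, deviation gives −$771 → loss $771.
$190: same outcome either way → loss $0.
$1698: truthful gives $0, deviation gives −$1236 → loss $1236.
$781: truthful gives $0, deviation gives −$319 → loss $319.
Maximum loss: $1236.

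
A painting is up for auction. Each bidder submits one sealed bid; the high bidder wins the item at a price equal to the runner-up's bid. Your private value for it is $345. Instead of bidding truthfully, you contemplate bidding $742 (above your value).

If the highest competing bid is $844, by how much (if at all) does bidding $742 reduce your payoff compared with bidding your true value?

$0

Bidding your value $345: you lose (since $345 < $844). Payoff $0.
Bidding $742: you lose. Payoff $0.
Difference = $0 − $0 = $0; both bids lead to the same outcome because the competing bid is above both your value and your alternative bid.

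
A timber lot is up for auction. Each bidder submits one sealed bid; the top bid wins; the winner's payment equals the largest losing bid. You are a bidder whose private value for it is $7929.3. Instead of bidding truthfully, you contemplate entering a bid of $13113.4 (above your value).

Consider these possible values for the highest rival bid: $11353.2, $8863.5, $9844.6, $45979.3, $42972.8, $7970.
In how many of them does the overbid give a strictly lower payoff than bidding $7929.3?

The deviation hurts exactly when the highest competing bid lies strictly between $7929.3 and $13113.4 — overbidding then wins at a price above your value.
$11353.2: inside the interval → strictly worse (loss $3423.9).
$8863.5: inside the interval → strictly worse (loss $934.2).
$9844.6: inside the interval → strictly worse (loss $1915.3).
$45979.3: above both → same outcome either way.
$42972.8: above both → same outcome either way.
$7970: inside the interval → strictly worse (loss $40.7).
Count: 4.

4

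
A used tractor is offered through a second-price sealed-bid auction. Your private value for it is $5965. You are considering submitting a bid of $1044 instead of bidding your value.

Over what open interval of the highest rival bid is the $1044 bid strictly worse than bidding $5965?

If the competing bid is below $1044, both bids win at the same price — no difference.
If it is above $5965, both bids lose — no difference.
If it lies strictly between $1044 and $5965, bidding your value wins at a price below your value (positive payoff) while bidding $1044 loses (payoff 0).
So the deviation strictly hurts on the open interval ($1044, $5965).

($1044, $5965)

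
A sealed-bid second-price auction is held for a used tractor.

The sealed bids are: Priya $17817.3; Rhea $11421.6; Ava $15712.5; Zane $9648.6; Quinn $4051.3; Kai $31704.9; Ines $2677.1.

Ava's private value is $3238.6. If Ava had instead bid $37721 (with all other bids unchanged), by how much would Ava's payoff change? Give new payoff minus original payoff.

The highest bid among the other bidders is $31704.9; Ava's bid doesn't change that.
Original bid $15712.5: Ava is not highest (top rival bid is $31704.9); payoff $0.
Alternative bid $37721: Ava is highest, pays the top rival bid $31704.9; payoff $3238.6 − $31704.9 = −$28466.3.
Change in payoff = −$28466.3 − ($0) = −$28466.3.

−$28466.3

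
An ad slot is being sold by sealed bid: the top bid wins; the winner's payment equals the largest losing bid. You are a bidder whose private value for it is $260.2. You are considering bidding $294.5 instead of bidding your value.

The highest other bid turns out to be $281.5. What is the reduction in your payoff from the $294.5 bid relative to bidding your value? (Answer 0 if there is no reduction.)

Bidding your value $260.2: you lose (since $260.2 < $281.5). Payoff $0.
Bidding $294.5: you win and pay $281.5. Payoff $260.2 − $281.5 = −$21.3.
The competing bid $281.5 lies between your value and your inflated bid, so overbidding wins an item priced above your value.
Loss from deviating = $0 − (−$21.3) = $21.3.

$21.3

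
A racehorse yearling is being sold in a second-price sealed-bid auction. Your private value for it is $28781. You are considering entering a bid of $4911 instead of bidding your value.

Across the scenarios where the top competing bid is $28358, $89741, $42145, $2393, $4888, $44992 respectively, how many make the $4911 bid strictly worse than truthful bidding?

1

The deviation hurts exactly when the highest competing bid lies strictly between $4911 and $28781 — underbidding then forfeits a profitable win.
$28358: inside the interval → strictly worse (loss $423).
$89741: above both → same outcome either way.
$42145: above both → same outcome either way.
$2393: below both → same outcome either way.
$4888: below both → same outcome either way.
$44992: above both → same outcome either way.
Count: 1.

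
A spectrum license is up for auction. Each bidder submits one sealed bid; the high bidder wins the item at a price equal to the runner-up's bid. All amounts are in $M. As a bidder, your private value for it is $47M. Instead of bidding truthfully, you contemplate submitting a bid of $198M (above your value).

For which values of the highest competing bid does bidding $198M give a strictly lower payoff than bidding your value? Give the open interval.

($47M, $198M)

If the competing bid is below $47M, both bids win at the same price — no difference.
If it is above $198M, both bids lose — no difference.
If it lies strictly between $47M and $198M, bidding your value loses (payoff 0) while bidding $198M wins at a price above your value (payoff negative).
So the deviation strictly hurts on the open interval ($47M, $198M).
Truthful bidding weakly dominates here: raising your bid can only win items priced above your value, and lowering it can only forfeit items priced below.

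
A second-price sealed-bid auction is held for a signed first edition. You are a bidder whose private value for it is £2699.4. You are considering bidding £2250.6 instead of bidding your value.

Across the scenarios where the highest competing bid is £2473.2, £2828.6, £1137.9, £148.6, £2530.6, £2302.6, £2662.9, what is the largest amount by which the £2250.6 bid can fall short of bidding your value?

£396.8

£2473.2: truthful gives £226.2, deviation gives £0 → loss £226.2.
£2828.6: same outcome either way → loss £0.
£1137.9: same outcome either way → loss £0.
£148.6: same outcome either way → loss £0.
£2530.6: truthful gives £168.8, deviation gives £0 → loss £168.8.
£2302.6: truthful gives £396.8, deviation gives £0 → loss £396.8.
£2662.9: truthful gives £36.5, deviation gives £0 → loss £36.5.
Maximum loss: £396.8.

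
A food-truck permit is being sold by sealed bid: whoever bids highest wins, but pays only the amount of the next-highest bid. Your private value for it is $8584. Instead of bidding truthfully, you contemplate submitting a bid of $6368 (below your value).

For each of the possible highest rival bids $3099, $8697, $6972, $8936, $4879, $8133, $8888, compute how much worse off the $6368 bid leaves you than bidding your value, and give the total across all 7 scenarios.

The deviation costs you only when the competing bid falls strictly between $6368 and $8584; elsewhere both bids give the same outcome.
$3099: outcomes coincide → loss $0.
$8697: outcomes coincide → loss $0.
$6972: truthful payoff $1612, deviation payoff $0 → loss $1612.
$8936: outcomes coincide → loss $0.
$4879: outcomes coincide → loss $0.
$8133: truthful payoff $451, deviation payoff $0 → loss $451.
$8888: outcomes coincide → loss $0.
Total loss = $1612 + $451 = $2063.

$2063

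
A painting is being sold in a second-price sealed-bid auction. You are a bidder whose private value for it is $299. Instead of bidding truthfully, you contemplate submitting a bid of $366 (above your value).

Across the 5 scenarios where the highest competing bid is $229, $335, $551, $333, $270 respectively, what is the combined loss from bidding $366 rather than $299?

The deviation costs you only when the competing bid falls strictly between $299 and $366; elsewhere both bids give the same outcome.
$229: outcomes coincide → loss $0.
$335: truthful payoff $0, deviation payoff −$36 → loss $36.
$551: outcomes coincide → loss $0.
$333: truthful payoff $0, deviation payoff −$34 → loss $34.
$270: outcomes coincide → loss $0.
Total loss = $36 + $34 = $70.

$70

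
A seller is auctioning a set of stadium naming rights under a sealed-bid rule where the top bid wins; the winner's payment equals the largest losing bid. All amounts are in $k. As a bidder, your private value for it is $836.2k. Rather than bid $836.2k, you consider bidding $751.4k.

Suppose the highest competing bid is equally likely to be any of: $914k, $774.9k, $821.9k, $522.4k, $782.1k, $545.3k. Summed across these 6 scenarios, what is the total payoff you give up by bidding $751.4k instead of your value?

The deviation costs you only when the competing bid falls strictly between $751.4k and $836.2k; elsewhere both bids give the same outcome.
$914k: outcomes coincide → loss $0k.
$774.9k: truthful payoff $61.3k, deviation payoff $0k → loss $61.3k.
$821.9k: truthful payoff $14.3k, deviation payoff $0k → loss $14.3k.
$522.4k: outcomes coincide → loss $0k.
$782.1k: truthful payoff $54.1k, deviation payoff $0k → loss $54.1k.
$545.3k: outcomes coincide → loss $0k.
Total loss = $61.3k + $14.3k + $54.1k = $129.7k.

$129.7k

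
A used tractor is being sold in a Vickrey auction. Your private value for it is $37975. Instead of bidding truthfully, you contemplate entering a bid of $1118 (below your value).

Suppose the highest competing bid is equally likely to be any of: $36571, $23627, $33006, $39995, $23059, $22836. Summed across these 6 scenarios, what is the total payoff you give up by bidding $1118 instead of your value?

The deviation costs you only when the competing bid falls strictly between $1118 and $37975; elsewhere both bids give the same outcome.
$36571: truthful payoff $1404, deviation payoff $0 → loss $1404.
$23627: truthful payoff $14348, deviation payoff $0 → loss $14348.
$33006: truthful payoff $4969, deviation payoff $0 → loss $4969.
$39995: outcomes coincide → loss $0.
$23059: truthful payoff $14916, deviation payoff $0 → loss $14916.
$22836: truthful payoff $15139, deviation payoff $0 → loss $15139.
Total loss = $1404 + $14348 + $4969 + $14916 + $15139 = $50776.

$50776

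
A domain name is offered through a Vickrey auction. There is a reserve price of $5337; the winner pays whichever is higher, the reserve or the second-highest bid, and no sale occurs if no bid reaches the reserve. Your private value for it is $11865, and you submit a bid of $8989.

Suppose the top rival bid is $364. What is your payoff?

Your bid $8989 is the highest and exceeds the reserve.
Price = max(second-highest bid, reserve) = max($364, $5337) = $5337.
Payoff = $11865 − $5337 = $6528.

$6528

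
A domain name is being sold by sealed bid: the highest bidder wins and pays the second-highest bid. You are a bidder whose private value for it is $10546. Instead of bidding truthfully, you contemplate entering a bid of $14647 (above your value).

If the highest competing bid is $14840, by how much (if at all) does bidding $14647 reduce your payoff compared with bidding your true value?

$0

Bidding your value $10546: you lose (since $10546 < $14840). Payoff $0.
Bidding $14647: you lose. Payoff $0.
Difference = $0 − $0 = $0; both bids lead to the same outcome because the competing bid is above both your value and your alternative bid.
Because the price is fixed by the runner-up's bid, deviating from your value can only change a good outcome into a bad one — never the reverse.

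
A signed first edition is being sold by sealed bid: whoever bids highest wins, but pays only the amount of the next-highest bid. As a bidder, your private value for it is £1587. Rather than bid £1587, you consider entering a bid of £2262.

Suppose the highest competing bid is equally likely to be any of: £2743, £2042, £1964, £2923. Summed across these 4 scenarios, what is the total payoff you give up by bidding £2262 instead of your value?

The deviation costs you only when the competing bid falls strictly between £1587 and £2262; elsewhere both bids give the same outcome.
£2743: outcomes coincide → loss £0.
£2042: truthful payoff £0, deviation payoff −£455 → loss £455.
£1964: truthful payoff £0, deviation payoff −£377 → loss £377.
£2923: outcomes coincide → loss £0.
Total loss = £455 + £377 = £832.
In a second-price auction your bid sets only whether you win, not what you pay, so bidding your true value is weakly dominant.

£832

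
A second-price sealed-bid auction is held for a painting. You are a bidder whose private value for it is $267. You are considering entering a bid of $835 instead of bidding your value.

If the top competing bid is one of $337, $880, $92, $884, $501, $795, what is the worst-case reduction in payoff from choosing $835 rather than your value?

$528

$337: truthful gives $0, deviation gives −$70 → loss $70.
$880: same outcome either way → loss $0.
$92: same outcome either way → loss $0.
$884: same outcome either way → loss $0.
$501: truthful gives $0, deviation gives −$234 → loss $234.
$795: truthful gives $0, deviation gives −$528 → loss $528.
Maximum loss: $528.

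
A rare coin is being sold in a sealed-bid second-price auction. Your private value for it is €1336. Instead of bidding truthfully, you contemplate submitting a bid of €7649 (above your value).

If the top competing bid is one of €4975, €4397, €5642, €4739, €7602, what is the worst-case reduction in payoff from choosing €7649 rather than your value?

€6266

€4975: truthful gives €0, deviation gives −€3639 → loss €3639.
€4397: truthful gives €0, deviation gives −€3061 → loss €3061.
€5642: truthful gives €0, deviation gives −€4306 → loss €4306.
€4739: truthful gives €0, deviation gives −€3403 → loss €3403.
€7602: truthful gives €0, deviation gives −€6266 → loss €6266.
Maximum loss: €6266.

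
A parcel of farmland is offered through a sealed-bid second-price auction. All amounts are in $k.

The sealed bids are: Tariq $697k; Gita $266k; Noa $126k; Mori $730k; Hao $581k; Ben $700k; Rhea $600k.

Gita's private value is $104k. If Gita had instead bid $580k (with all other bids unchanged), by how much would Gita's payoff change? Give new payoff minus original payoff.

$0k

The highest bid among the other bidders is $730k; Gita's bid doesn't change that.
Original bid $266k: Gita is not highest (top rival bid is $730k); payoff $0k.
Alternative bid $580k: Gita is not highest (top rival bid is $730k); payoff $0k.
Change in payoff = $0k − ($0k) = $0k.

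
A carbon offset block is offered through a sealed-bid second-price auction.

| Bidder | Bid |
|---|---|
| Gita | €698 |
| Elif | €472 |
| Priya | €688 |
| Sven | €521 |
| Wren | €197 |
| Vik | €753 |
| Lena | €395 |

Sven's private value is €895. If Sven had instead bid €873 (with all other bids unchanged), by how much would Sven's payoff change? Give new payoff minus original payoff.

€142

The highest bid among the other bidders is €753; Sven's bid doesn't change that.
Original bid €521: Sven is not highest (top rival bid is €753); payoff €0.
Alternative bid €873: Sven is highest, pays the top rival bid €753; payoff €895 − €753 = €142.
Change in payoff = €142 − (€0) = €142.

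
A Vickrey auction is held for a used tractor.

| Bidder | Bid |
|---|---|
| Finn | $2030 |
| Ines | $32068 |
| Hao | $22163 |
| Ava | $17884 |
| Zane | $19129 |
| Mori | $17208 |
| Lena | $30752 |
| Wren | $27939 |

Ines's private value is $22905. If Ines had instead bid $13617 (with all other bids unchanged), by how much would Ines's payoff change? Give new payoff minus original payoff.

The highest bid among the other bidders is $30752; Ines's bid doesn't change that.
Original bid $32068: Ines is highest, pays the top rival bid $30752; payoff $22905 − $30752 = −$7847.
Alternative bid $13617: Ines is not highest (top rival bid is $30752); payoff $0.
Change in payoff = $0 − (−$7847) = $7847.

$7847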